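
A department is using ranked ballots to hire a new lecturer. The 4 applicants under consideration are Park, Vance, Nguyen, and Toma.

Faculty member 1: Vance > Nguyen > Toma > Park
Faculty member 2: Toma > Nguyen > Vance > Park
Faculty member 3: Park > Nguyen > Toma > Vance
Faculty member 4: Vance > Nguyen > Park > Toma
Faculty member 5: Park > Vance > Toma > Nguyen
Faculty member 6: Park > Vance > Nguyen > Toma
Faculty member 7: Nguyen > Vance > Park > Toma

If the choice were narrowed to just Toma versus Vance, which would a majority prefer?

Ballots ranking Toma above Vance: 2.
Ballots ranking Vance above Toma: 5.
Vance wins the head-to-head, 5–2.

Vance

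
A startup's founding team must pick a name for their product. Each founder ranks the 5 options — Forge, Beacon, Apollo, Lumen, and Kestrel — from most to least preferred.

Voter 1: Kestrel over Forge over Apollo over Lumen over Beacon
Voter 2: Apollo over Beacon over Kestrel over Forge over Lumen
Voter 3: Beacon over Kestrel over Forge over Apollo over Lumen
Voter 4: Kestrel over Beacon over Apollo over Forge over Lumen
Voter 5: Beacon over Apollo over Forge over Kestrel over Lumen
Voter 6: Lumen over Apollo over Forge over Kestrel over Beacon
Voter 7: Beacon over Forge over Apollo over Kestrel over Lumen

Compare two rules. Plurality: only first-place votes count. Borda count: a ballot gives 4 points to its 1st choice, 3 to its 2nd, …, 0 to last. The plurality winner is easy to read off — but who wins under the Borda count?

Plurality first-place counts: Forge 0, Beacon 3, Apollo 1, Lumen 1, Kestrel 2 → Beacon.
Borda totals: Forge 14, Beacon 18, Apollo 17, Lumen 5, Kestrel 16 → Beacon.

Beacon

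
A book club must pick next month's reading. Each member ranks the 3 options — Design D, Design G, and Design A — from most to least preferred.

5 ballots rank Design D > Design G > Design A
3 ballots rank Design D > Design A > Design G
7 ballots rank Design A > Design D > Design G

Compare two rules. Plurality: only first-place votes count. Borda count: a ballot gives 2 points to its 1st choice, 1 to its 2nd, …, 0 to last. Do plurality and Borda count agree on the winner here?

Plurality first-place counts: Design D 8, Design G 0, Design A 7 → Design D.
Borda totals: Design D 23, Design G 5, Design A 17 → Design D.
The two rules agree on Design D.

Yes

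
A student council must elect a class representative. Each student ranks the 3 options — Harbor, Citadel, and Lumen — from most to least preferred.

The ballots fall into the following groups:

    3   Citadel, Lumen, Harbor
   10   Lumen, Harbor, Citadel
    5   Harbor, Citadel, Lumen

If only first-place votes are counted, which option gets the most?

First-place vote totals:
  Harbor: 5
  Citadel: 3
  Lumen: 10
Lumen has the most first-place votes.

Lumen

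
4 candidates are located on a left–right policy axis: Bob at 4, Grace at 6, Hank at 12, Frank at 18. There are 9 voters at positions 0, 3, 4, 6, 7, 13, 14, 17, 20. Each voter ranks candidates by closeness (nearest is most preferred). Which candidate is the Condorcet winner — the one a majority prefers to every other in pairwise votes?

Grace

With single-peaked preferences on a line, the Condorcet winner is the candidate closest to the median voter.
The median voter (position 7) is closest to Grace at 6.
Check: Grace vs Hank — voters closer to Grace: 5 of 9.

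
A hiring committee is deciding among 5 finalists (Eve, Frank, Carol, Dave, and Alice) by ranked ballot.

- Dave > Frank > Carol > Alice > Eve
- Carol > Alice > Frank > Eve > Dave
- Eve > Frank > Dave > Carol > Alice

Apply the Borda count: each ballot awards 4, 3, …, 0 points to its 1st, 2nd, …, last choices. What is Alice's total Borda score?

4

Borda scores:
  Eve: 0 + 1 + 4 = 5
  Frank: 3 + 2 + 3 = 8
  Carol: 2 + 4 + 1 = 7
  Dave: 4 + 0 + 2 = 6
  Alice: 1 + 3 + 0 = 4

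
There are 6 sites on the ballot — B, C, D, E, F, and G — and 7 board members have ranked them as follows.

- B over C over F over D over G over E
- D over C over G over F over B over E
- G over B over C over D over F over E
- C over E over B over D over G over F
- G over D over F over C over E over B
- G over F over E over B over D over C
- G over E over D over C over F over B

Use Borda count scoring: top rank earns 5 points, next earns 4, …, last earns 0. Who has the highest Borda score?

G

Borda scores:
  B: 5 + 1 + 4 + 3 + 0 + 2 + 0 = 15
  C: 4 + 4 + 3 + 5 + 2 + 0 + 2 = 20
  D: 2 + 5 + 2 + 2 + 4 + 1 + 3 = 19
  E: 0 + 0 + 0 + 4 + 1 + 3 + 4 = 12
  F: 3 + 2 + 1 + 0 + 3 + 4 + 1 = 14
  G: 1 + 3 + 5 + 1 + 5 + 5 + 5 = 25
G has the highest total.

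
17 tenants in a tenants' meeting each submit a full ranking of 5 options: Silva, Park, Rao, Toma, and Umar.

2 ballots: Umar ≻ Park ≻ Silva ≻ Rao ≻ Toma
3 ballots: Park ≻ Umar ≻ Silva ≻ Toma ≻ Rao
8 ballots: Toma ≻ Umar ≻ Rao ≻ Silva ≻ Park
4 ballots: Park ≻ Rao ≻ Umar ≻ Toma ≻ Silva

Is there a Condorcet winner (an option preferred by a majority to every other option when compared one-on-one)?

Head-to-head results (17 voters total):
Silva vs Park: Park wins 9–8.
Silva vs Rao: Rao wins 12–5.
Silva vs Toma: Toma wins 12–5.
Silva vs Umar: Umar wins 17–0.
Park vs Rao: Park wins 9–8.
Park vs Toma: Park wins 9–8.
Park vs Umar: Umar wins 10–7.
Rao vs Toma: Toma wins 11–6.
Rao vs Umar: Umar wins 13–4.
Toma vs Umar: Umar wins 9–8.
Umar beats each rival — Silva (17–0), Park (10–7), Rao (13–4), Toma (9–8) — so Umar is the Condorcet winner.

Yes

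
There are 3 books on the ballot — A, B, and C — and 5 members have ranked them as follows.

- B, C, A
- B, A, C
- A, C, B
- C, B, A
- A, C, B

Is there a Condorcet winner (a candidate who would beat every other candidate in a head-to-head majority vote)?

No

Head-to-head results (5 voters total):
A vs B: B wins 3–2.
A vs C: A wins 3–2.
B vs C: C wins 3–2.
No candidate beats all others: A beats C beats B beats A, a majority cycle.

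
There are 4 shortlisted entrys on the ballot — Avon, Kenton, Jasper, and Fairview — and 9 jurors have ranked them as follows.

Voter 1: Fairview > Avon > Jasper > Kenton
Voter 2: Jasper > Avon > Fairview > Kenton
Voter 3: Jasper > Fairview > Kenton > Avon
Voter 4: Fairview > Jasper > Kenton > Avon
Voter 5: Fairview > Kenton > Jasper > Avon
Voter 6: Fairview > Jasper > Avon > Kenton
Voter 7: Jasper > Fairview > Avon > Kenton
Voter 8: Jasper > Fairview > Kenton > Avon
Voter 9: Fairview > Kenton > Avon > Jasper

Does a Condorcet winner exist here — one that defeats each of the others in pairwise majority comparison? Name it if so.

Fairview

Head-to-head results (9 voters total):
Avon vs Kenton: Kenton wins 5–4.
Avon vs Jasper: Jasper wins 7–2.
Avon vs Fairview: Fairview wins 8–1.
Kenton vs Jasper: Jasper wins 7–2.
Kenton vs Fairview: Fairview wins 9–0.
Jasper vs Fairview: Fairview wins 5–4.
Fairview beats each rival — Avon (8–1), Kenton (9–0), Jasper (5–4) — so Fairview is the Condorcet winner.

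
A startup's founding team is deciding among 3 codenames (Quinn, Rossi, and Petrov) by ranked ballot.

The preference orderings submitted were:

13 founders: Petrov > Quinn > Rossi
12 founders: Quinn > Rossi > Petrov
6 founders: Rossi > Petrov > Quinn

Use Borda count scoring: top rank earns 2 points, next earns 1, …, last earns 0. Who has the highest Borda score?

Quinn

Borda scores:
  Quinn: 13·1 + 12·2 + 6·0 = 37
  Rossi: 13·0 + 12·1 + 6·2 = 24
  Petrov: 13·2 + 12·0 + 6·1 = 32
Quinn has the highest total.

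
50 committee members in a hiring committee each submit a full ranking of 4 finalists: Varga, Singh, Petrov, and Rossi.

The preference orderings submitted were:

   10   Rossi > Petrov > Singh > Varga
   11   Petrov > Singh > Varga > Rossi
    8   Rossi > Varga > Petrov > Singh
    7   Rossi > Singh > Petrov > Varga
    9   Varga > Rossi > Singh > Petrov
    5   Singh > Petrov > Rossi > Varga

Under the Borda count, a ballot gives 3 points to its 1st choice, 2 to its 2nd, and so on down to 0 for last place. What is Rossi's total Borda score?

Borda scores:
  Varga: 10·0 + 11·1 + 8·2 + 7·0 + 9·3 + 5·0 = 54
  Singh: 10·1 + 11·2 + 8·0 + 7·2 + 9·1 + 5·3 = 70
  Petrov: 10·2 + 11·3 + 8·1 + 7·1 + 9·0 + 5·2 = 78
  Rossi: 10·3 + 11·0 + 8·3 + 7·3 + 9·2 + 5·1 = 98

98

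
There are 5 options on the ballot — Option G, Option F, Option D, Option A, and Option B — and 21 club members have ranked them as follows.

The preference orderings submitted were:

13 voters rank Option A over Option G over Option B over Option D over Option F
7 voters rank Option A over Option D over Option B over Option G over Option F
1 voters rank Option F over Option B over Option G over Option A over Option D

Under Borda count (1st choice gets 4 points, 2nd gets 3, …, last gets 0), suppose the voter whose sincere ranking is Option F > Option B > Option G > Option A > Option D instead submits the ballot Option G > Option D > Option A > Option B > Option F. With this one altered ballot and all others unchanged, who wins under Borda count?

Option A

Borda totals with the altered ballot: Option G 50, Option F 0, Option D 37, Option A 82, Option B 41.
The winner is unchanged: still Option A.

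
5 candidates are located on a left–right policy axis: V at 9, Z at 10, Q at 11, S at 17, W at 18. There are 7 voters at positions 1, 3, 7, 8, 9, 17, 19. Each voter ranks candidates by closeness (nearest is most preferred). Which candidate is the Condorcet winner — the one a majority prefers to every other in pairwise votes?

With single-peaked preferences on a line, the Condorcet winner is the candidate closest to the median voter.
The median voter (position 8) is closest to V at 9.
Check: V vs S — voters closer to V: 5 of 7.

V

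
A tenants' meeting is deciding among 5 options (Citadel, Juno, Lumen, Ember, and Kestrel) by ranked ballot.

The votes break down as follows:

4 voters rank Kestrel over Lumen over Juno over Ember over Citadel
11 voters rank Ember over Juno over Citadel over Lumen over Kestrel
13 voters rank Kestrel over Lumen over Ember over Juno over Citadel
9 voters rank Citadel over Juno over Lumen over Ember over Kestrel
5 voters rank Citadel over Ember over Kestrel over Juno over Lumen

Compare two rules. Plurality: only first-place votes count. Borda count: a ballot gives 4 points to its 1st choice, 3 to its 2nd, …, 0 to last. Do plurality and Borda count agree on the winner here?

Plurality first-place counts: Citadel 14, Juno 0, Lumen 0, Ember 11, Kestrel 17 → Kestrel.
Borda totals: Citadel 78, Juno 86, Lumen 80, Ember 98, Kestrel 78 → Ember.
The two rules disagree: plurality picks Kestrel, Borda picks Ember.

No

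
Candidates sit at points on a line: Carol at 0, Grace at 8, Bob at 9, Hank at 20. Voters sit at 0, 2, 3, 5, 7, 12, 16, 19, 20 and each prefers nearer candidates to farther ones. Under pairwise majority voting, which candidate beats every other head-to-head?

With single-peaked preferences on a line, the Condorcet winner is the candidate closest to the median voter.
The median voter (position 7) is closest to Grace at 8.
Check: Grace vs Carol — voters closer to Grace: 6 of 9.

Grace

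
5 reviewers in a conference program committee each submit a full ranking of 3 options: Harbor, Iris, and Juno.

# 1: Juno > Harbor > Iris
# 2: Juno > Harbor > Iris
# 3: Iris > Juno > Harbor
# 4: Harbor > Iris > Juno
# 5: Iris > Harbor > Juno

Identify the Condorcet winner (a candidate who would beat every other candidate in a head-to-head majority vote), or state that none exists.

None — there is no Condorcet winner

Head-to-head results (5 voters total):
Harbor vs Iris: Harbor wins 3–2.
Harbor vs Juno: Juno wins 3–2.
Iris vs Juno: Iris wins 3–2.
No candidate beats all others: Harbor beats Iris beats Juno beats Harbor, a majority cycle.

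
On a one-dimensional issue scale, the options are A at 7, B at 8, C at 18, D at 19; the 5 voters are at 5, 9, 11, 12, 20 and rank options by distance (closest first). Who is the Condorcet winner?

With single-peaked preferences on a line, the Condorcet winner is the candidate closest to the median voter.
The median voter (position 11) is closest to B at 8.
Check: B vs D — voters closer to B: 4 of 5.

B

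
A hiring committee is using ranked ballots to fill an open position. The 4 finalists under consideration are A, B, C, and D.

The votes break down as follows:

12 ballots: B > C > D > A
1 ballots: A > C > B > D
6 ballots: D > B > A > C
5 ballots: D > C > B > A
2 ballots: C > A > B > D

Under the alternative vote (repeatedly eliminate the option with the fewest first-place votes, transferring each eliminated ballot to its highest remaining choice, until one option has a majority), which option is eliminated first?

Round 1: B 12, D 11, C 2, A 1. A has the fewest and is eliminated.
Round 2: B 12, D 11, C 3. C has the fewest and is eliminated.
Round 3: B 15, D 11. B has a majority.

A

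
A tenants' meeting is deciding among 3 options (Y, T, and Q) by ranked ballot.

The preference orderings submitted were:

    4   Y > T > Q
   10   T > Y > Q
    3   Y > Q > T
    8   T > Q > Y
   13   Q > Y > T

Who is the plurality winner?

T

First-place vote totals:
  Y: 7
  T: 18
  Q: 13
T has the most first-place votes.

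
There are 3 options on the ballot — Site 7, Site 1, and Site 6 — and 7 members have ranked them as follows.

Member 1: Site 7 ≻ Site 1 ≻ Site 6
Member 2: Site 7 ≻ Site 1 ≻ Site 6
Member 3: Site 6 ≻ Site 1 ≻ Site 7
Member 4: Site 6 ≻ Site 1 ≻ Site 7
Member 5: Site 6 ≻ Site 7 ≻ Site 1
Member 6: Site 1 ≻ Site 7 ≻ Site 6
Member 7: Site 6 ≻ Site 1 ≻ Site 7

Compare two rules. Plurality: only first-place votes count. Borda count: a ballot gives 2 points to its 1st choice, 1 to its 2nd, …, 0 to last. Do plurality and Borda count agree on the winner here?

Plurality first-place counts: Site 7 2, Site 1 1, Site 6 4 → Site 6.
Borda totals: Site 7 6, Site 1 7, Site 6 8 → Site 6.
The two rules agree on Site 6.

Yes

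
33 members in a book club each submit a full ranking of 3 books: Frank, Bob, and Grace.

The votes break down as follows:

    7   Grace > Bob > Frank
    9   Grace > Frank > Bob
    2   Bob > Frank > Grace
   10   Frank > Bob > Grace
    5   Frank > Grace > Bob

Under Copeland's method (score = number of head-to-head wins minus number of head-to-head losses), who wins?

Frank

Pairwise results:
  Frank vs Bob: Frank wins 24–9.
  Frank vs Grace: Frank wins 17–16.
  Bob vs Grace: Grace wins 21–12.
Copeland scores (wins − losses):
  Frank: 2 − 0 = 2
  Bob: 0 − 2 = -2
  Grace: 1 − 1 = 0
Frank has the best Copeland score.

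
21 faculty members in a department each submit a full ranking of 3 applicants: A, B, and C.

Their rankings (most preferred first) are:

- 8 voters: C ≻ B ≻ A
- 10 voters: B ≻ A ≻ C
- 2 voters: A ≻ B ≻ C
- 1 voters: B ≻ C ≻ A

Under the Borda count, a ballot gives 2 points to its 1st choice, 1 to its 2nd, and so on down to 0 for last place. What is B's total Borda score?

Borda scores:
  A: 8·0 + 10·1 + 2·2 + 0 = 14
  B: 8·1 + 10·2 + 2·1 + 2 = 32
  C: 8·2 + 10·0 + 2·0 + 1 = 17

32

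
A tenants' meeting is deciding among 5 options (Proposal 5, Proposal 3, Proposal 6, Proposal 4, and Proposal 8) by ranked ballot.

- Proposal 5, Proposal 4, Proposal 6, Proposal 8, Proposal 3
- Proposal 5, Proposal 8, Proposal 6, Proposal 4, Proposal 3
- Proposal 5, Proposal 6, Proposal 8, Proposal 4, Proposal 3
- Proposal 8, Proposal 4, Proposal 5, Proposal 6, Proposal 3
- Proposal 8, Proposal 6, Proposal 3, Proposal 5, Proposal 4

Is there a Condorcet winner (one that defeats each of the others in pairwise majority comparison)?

Head-to-head results (5 voters total):
Proposal 5 vs Proposal 3: Proposal 5 wins 4–1.
Proposal 5 vs Proposal 6: Proposal 5 wins 4–1.
Proposal 5 vs Proposal 4: Proposal 5 wins 4–1.
Proposal 5 vs Proposal 8: Proposal 5 wins 3–2.
Proposal 3 vs Proposal 6: Proposal 6 wins 5–0.
Proposal 3 vs Proposal 4: Proposal 4 wins 4–1.
Proposal 3 vs Proposal 8: Proposal 8 wins 5–0.
Proposal 6 vs Proposal 4: Proposal 6 wins 3–2.
Proposal 6 vs Proposal 8: Proposal 8 wins 3–2.
Proposal 4 vs Proposal 8: Proposal 8 wins 4–1.
Proposal 5 beats each rival — Proposal 3 (4–1), Proposal 6 (4–1), Proposal 4 (4–1), Proposal 8 (3–2) — so Proposal 5 is the Condorcet winner.

Yes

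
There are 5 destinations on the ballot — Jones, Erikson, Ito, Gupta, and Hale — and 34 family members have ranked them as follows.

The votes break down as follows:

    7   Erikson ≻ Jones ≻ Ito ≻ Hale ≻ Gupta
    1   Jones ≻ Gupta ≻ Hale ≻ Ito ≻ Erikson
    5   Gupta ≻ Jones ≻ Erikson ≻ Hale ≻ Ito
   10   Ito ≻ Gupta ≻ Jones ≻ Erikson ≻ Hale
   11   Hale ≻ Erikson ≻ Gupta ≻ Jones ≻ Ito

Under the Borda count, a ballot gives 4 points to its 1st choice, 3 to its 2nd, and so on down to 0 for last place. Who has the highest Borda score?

Borda scores:
  Jones: 7·3 + 4 + 5·3 + 10·2 + 11·1 = 71
  Erikson: 7·4 + 0 + 5·2 + 10·1 + 11·3 = 81
  Ito: 7·2 + 1 + 5·0 + 10·4 + 11·0 = 55
  Gupta: 7·0 + 3 + 5·4 + 10·3 + 11·2 = 75
  Hale: 7·1 + 2 + 5·1 + 10·0 + 11·4 = 58
Erikson has the highest total.

Erikson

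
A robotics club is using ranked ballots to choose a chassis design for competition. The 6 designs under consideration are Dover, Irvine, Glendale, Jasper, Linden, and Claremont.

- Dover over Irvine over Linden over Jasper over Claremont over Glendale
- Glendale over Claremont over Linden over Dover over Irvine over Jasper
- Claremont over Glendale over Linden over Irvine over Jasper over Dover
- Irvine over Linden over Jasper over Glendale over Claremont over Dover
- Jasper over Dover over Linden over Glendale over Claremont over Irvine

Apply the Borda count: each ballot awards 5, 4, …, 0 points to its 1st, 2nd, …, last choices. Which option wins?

Linden

Borda scores:
  Dover: 5 + 2 + 0 + 0 + 4 = 11
  Irvine: 4 + 1 + 2 + 5 + 0 = 12
  Glendale: 0 + 5 + 4 + 2 + 2 = 13
  Jasper: 2 + 0 + 1 + 3 + 5 = 11
  Linden: 3 + 3 + 3 + 4 + 3 = 16
  Claremont: 1 + 4 + 5 + 1 + 1 = 12
Linden has the highest total.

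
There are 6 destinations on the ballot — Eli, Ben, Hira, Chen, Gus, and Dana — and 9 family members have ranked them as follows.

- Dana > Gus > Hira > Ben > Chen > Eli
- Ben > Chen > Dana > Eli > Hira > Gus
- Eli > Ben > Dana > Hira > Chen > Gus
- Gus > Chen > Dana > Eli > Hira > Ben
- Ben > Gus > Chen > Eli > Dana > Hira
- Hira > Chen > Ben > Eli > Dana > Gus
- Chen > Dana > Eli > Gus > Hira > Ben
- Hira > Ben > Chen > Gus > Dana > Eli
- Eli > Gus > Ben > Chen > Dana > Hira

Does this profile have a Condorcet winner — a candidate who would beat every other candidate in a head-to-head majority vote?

Head-to-head results (9 voters total):
Eli vs Ben: Ben wins 5–4.
Eli vs Hira: Eli wins 6–3.
Eli vs Chen: Chen wins 7–2.
Eli vs Gus: Eli wins 5–4.
Eli vs Dana: Dana wins 5–4.
Ben vs Hira: Hira wins 5–4.
Ben vs Chen: Ben wins 6–3.
Ben vs Gus: Ben wins 5–4.
Ben vs Dana: Ben wins 6–3.
Hira vs Chen: Chen wins 5–4.
Hira vs Gus: Gus wins 5–4.
Hira vs Dana: Dana wins 7–2.
Chen vs Gus: Chen wins 5–4.
Chen vs Dana: Chen wins 7–2.
Gus vs Dana: Dana wins 5–4.
No candidate beats all others: Eli beats Hira beats Ben beats Eli, a majority cycle.

No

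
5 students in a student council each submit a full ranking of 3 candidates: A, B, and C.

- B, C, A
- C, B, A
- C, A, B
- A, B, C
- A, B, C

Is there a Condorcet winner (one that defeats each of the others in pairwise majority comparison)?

No

Head-to-head results (5 voters total):
A vs B: A wins 3–2.
A vs C: C wins 3–2.
B vs C: B wins 3–2.
No candidate beats all others: A beats B beats C beats A, a majority cycle.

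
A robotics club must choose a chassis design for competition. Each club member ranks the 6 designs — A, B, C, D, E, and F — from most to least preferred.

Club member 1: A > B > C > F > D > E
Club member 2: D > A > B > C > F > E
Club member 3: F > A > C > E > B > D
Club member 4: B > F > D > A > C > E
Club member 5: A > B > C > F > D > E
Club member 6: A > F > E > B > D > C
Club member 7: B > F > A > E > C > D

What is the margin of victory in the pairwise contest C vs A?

Ballots ranking C above A: 0.
Ballots ranking A above C: 7.
A wins 7–0, a margin of 7.

7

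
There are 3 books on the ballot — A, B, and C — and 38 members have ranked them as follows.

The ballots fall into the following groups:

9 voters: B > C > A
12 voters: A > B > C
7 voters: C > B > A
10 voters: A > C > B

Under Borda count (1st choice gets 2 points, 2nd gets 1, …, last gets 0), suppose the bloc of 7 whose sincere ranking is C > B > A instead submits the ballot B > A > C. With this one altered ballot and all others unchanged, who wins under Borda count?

A

Borda totals with the altered ballot: A 51, B 44, C 19.
The winner is unchanged: still A.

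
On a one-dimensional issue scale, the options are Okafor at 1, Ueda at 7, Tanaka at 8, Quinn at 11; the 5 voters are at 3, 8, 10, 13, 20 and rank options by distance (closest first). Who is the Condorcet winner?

Quinn

With single-peaked preferences on a line, the Condorcet winner is the candidate closest to the median voter.
The median voter (position 10) is closest to Quinn at 11.
Check: Quinn vs Okafor — voters closer to Quinn: 4 of 5.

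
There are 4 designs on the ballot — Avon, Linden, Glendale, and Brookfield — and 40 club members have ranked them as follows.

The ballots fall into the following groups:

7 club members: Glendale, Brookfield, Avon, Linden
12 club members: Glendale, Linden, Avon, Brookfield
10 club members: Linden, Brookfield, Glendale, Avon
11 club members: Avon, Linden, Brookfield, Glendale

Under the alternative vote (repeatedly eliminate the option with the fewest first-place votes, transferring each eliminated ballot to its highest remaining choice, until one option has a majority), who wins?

Glendale

Round 1: Glendale 19, Avon 11, Linden 10, Brookfield 0. Brookfield has the fewest and is eliminated.
Round 2: Glendale 19, Avon 11, Linden 10. Linden has the fewest and is eliminated.
Round 3: Glendale 29, Avon 11. Glendale has a majority.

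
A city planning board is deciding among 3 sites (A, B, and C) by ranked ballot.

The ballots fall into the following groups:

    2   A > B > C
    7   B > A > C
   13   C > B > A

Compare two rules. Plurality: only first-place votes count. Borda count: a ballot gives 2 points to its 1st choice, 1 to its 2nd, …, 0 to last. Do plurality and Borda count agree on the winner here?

Plurality first-place counts: A 2, B 7, C 13 → C.
Borda totals: A 11, B 29, C 26 → B.
The two rules disagree: plurality picks C, Borda picks B.

No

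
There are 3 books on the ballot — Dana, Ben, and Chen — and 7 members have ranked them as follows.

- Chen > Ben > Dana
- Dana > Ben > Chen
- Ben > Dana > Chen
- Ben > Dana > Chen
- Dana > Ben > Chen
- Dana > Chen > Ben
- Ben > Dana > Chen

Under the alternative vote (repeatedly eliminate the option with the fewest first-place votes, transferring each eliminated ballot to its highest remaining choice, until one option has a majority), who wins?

Round 1: Dana 3, Ben 3, Chen 1. Chen has the fewest and is eliminated.
Round 2: Ben 4, Dana 3. Ben has a majority.

Ben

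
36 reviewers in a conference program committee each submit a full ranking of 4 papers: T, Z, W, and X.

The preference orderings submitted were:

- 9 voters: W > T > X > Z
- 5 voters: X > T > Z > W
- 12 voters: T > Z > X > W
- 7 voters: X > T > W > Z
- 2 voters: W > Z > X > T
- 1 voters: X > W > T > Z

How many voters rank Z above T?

2

Ballots ranking Z above T: 2.
Ballots ranking T above Z: 9+5+12+7+1 = 34.
So 2 of 36 voters prefer Z to T.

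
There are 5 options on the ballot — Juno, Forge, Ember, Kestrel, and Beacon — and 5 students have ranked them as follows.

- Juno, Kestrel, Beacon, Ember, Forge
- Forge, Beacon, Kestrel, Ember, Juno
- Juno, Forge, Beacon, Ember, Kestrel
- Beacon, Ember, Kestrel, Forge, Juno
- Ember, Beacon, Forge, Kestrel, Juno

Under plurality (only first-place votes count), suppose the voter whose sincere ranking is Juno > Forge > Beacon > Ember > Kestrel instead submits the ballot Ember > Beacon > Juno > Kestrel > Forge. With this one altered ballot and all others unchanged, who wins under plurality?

Ember

First-place totals with the altered ballot: Juno 1, Forge 1, Ember 2, Kestrel 0, Beacon 1.
The switch changes the winner from Juno to Ember.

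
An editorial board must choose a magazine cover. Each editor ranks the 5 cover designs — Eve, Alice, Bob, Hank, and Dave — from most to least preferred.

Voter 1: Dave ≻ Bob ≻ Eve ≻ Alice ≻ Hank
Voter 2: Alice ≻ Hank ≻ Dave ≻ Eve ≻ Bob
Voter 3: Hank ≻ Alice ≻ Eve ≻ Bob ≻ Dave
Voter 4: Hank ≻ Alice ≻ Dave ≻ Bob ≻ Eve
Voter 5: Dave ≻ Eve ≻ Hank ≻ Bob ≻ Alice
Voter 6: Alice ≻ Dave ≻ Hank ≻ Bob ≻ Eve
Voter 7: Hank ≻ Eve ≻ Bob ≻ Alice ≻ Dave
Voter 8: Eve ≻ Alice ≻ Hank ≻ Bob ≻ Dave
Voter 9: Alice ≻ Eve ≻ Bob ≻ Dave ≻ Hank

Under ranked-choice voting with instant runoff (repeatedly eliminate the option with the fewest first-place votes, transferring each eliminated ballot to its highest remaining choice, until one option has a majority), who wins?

Round 1: Alice 3, Hank 3, Dave 2, Eve 1, Bob 0. Bob has the fewest and is eliminated.
Round 2: Alice 3, Hank 3, Dave 2, Eve 1. Eve has the fewest and is eliminated.
Round 3: Alice 4, Hank 3, Dave 2. Dave has the fewest and is eliminated.
Round 4: Alice 5, Hank 4. Alice has a majority.

Alice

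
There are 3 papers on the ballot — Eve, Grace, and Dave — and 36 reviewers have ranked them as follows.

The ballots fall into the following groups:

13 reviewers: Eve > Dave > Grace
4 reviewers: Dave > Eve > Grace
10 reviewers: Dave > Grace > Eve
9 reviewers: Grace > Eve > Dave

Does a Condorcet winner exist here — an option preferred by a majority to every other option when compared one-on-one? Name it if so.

Head-to-head results (36 voters total):
Eve vs Grace: Grace wins 19–17.
Eve vs Dave: Eve wins 22–14.
Grace vs Dave: Dave wins 27–9.
No candidate beats all others: Eve beats Dave beats Grace beats Eve, a majority cycle.

There is no Condorcet winner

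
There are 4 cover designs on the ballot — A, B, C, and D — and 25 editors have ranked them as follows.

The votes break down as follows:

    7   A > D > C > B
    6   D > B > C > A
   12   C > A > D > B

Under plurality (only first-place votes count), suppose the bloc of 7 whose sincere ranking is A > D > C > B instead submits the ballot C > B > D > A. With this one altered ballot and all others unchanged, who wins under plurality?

First-place totals with the altered ballot: A 0, B 0, C 19, D 6.
The winner is unchanged: still C.

C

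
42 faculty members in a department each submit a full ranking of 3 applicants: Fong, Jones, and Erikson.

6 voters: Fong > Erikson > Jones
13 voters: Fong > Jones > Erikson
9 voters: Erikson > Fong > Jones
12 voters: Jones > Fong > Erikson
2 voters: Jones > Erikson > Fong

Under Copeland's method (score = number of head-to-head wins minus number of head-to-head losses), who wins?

Fong

Pairwise results:
  Fong vs Jones: Fong wins 28–14.
  Fong vs Erikson: Fong wins 31–11.
  Jones vs Erikson: Jones wins 27–15.
Copeland scores (wins − losses):
  Fong: 2 − 0 = 2
  Jones: 1 − 1 = 0
  Erikson: 0 − 2 = -2
Fong has the best Copeland score.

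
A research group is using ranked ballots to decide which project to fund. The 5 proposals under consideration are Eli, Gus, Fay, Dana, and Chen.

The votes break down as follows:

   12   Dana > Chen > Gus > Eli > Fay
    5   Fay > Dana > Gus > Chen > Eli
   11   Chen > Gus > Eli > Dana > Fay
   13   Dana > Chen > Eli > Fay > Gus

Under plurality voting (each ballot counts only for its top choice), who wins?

First-place vote totals:
  Eli: 0
  Gus: 0
  Fay: 5
  Dana: 25
  Chen: 11
Dana has the most first-place votes.

Dana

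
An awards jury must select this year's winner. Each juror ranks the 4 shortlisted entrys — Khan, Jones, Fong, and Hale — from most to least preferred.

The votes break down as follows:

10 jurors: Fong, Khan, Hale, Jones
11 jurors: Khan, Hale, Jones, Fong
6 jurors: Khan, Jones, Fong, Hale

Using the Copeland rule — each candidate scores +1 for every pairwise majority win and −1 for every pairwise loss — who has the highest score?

Pairwise results:
  Khan vs Jones: Khan wins 27–0.
  Khan vs Fong: Khan wins 17–10.
  Khan vs Hale: Khan wins 27–0.
  Jones vs Fong: Jones wins 17–10.
  Jones vs Hale: Hale wins 21–6.
  Fong vs Hale: Fong wins 16–11.
Copeland scores (wins − losses):
  Khan: 3 − 0 = 3
  Jones: 1 − 2 = -1
  Fong: 1 − 2 = -1
  Hale: 1 − 2 = -1
Khan has the best Copeland score.

Khan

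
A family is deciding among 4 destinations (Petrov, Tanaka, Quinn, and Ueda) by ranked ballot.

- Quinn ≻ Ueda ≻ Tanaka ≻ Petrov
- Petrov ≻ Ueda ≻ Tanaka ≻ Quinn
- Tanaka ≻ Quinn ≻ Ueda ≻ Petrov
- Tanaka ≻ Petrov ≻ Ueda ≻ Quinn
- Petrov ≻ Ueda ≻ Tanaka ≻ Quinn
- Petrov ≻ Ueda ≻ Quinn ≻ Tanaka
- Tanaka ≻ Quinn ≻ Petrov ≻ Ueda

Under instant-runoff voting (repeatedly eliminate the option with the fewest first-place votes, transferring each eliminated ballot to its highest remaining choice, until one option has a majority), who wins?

Tanaka

Round 1: Petrov 3, Tanaka 3, Quinn 1, Ueda 0. Ueda has the fewest and is eliminated.
Round 2: Petrov 3, Tanaka 3, Quinn 1. Quinn has the fewest and is eliminated.
Round 3: Tanaka 4, Petrov 3. Tanaka has a majority.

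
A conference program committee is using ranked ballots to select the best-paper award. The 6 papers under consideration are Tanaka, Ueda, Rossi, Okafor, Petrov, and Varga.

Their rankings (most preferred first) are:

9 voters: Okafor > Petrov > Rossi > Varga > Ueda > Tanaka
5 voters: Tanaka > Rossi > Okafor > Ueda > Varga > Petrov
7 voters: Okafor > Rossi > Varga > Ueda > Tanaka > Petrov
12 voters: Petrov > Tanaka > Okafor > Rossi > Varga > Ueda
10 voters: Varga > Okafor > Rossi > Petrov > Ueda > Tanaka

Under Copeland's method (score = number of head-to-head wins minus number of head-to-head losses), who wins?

Okafor

Pairwise results:
  Tanaka vs Ueda: Ueda wins 26–17.
  Tanaka vs Rossi: Rossi wins 26–17.
  Tanaka vs Okafor: Okafor wins 26–17.
  Tanaka vs Petrov: Petrov wins 31–12.
  Tanaka vs Varga: Varga wins 26–17.
  Ueda vs Rossi: Rossi wins 43–0.
  Ueda vs Okafor: Okafor wins 43–0.
  Ueda vs Petrov: Petrov wins 31–12.
  Ueda vs Varga: Varga wins 38–5.
  Rossi vs Okafor: Okafor wins 38–5.
  Rossi vs Petrov: Rossi wins 22–21.
  Rossi vs Varga: Rossi wins 33–10.
  Okafor vs Petrov: Okafor wins 31–12.
  Okafor vs Varga: Okafor wins 33–10.
  Petrov vs Varga: Varga wins 22–21.
Copeland scores (wins − losses):
  Tanaka: 0 − 5 = -5
  Ueda: 1 − 4 = -3
  Rossi: 4 − 1 = 3
  Okafor: 5 − 0 = 5
  Petrov: 2 − 3 = -1
  Varga: 3 − 2 = 1
Okafor has the best Copeland score.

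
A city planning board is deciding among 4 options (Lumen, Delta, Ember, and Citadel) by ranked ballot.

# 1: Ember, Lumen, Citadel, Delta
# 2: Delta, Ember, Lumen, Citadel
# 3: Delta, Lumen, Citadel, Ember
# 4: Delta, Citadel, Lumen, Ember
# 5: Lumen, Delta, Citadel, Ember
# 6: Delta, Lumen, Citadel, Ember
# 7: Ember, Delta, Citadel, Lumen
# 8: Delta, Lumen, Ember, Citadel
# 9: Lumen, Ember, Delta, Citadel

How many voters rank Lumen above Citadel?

7

Ballots ranking Lumen above Citadel: 7.
Ballots ranking Citadel above Lumen: 2.
So 7 of 9 voters prefer Lumen to Citadel.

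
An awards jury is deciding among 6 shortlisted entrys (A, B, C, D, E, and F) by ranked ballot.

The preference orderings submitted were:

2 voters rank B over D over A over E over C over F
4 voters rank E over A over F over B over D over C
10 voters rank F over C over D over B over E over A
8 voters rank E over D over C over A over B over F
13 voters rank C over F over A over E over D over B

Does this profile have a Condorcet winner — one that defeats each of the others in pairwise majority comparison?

Yes

Head-to-head results (37 voters total):
A vs B: A wins 25–12.
A vs C: C wins 31–6.
A vs D: D wins 20–17.
A vs E: E wins 22–15.
A vs F: F wins 23–14.
B vs C: C wins 31–6.
B vs D: D wins 31–6.
B vs E: E wins 25–12.
B vs F: F wins 27–10.
C vs D: C wins 23–14.
C vs E: C wins 23–14.
C vs F: C wins 23–14.
D vs E: E wins 25–12.
D vs F: F wins 27–10.
E vs F: F wins 23–14.
C beats each rival — A (31–6), B (31–6), D (23–14), E (23–14), F (23–14) — so C is the Condorcet winner.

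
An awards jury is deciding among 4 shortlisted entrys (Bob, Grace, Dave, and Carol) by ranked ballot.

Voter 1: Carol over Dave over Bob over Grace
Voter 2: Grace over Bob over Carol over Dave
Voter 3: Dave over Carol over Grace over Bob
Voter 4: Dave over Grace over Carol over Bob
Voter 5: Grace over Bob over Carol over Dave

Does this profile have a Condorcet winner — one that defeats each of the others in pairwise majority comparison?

No

Head-to-head results (5 voters total):
Bob vs Grace: Grace wins 4–1.
Bob vs Dave: Dave wins 3–2.
Bob vs Carol: Carol wins 3–2.
Grace vs Dave: Dave wins 3–2.
Grace vs Carol: Grace wins 3–2.
Dave vs Carol: Carol wins 3–2.
No candidate beats all others: Grace beats Carol beats Dave beats Grace, a majority cycle.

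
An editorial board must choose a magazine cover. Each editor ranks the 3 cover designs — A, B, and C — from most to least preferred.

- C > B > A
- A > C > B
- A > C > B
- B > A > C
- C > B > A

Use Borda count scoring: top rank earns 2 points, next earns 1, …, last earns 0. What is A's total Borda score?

Borda scores:
  A: 0 + 2 + 2 + 1 + 0 = 5
  B: 1 + 0 + 0 + 2 + 1 = 4
  C: 2 + 1 + 1 + 0 + 2 = 6

5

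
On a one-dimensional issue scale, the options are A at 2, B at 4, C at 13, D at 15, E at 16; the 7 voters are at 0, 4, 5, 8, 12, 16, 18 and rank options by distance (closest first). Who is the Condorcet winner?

With single-peaked preferences on a line, the Condorcet winner is the candidate closest to the median voter.
The median voter (position 8) is closest to B at 4.
Check: B vs E — voters closer to B: 4 of 7.

B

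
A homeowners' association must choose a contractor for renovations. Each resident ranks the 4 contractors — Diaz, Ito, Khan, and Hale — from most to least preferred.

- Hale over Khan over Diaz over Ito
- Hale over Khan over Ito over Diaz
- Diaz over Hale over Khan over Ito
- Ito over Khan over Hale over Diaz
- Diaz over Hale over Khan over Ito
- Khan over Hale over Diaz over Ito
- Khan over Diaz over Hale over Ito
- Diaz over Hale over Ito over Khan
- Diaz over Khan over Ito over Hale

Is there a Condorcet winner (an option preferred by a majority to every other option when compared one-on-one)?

No

Head-to-head results (9 voters total):
Diaz vs Ito: Diaz wins 7–2.
Diaz vs Khan: Khan wins 5–4.
Diaz vs Hale: Diaz wins 5–4.
Ito vs Khan: Khan wins 7–2.
Ito vs Hale: Hale wins 7–2.
Khan vs Hale: Hale wins 5–4.
No candidate beats all others: Diaz beats Hale beats Khan beats Diaz, a majority cycle.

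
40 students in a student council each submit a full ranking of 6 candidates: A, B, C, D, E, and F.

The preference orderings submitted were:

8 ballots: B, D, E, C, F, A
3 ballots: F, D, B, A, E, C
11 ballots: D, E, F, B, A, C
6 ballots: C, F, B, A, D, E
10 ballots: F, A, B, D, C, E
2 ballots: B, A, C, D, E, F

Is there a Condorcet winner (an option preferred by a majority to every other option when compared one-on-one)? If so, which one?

None — there is no Condorcet winner

Head-to-head results (40 voters total):
A vs B: B wins 30–10.
A vs C: A wins 26–14.
A vs D: D wins 22–18.
A vs E: A wins 21–19.
A vs F: F wins 38–2.
B vs C: B wins 34–6.
B vs D: B wins 26–14.
B vs E: B wins 29–11.
B vs F: F wins 30–10.
C vs D: D wins 32–8.
C vs E: E wins 22–18.
C vs F: F wins 24–16.
D vs E: D wins 40–0.
D vs F: D wins 21–19.
E vs F: E wins 21–19.
No candidate beats all others: A beats E beats F beats A, a majority cycle.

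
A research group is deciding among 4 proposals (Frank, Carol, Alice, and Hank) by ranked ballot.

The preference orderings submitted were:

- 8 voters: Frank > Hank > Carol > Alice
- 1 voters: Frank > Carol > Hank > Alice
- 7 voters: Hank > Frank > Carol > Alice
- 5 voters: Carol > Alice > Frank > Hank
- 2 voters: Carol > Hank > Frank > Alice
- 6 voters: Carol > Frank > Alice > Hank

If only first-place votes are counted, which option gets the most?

Carol

First-place vote totals:
  Frank: 9
  Carol: 13
  Alice: 0
  Hank: 7
Carol has the most first-place votes.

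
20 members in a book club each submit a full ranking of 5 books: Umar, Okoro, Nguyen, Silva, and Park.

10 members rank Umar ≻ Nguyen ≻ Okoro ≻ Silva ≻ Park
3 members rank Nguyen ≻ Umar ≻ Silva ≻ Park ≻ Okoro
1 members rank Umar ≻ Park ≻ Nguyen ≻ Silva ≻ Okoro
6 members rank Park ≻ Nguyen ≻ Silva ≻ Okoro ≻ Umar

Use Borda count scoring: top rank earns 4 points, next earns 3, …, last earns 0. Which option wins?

Borda scores:
  Umar: 10·4 + 3·3 + 4 + 6·0 = 53
  Okoro: 10·2 + 3·0 + 0 + 6·1 = 26
  Nguyen: 10·3 + 3·4 + 2 + 6·3 = 62
  Silva: 10·1 + 3·2 + 1 + 6·2 = 29
  Park: 10·0 + 3·1 + 3 + 6·4 = 30
Nguyen has the highest total.

Nguyen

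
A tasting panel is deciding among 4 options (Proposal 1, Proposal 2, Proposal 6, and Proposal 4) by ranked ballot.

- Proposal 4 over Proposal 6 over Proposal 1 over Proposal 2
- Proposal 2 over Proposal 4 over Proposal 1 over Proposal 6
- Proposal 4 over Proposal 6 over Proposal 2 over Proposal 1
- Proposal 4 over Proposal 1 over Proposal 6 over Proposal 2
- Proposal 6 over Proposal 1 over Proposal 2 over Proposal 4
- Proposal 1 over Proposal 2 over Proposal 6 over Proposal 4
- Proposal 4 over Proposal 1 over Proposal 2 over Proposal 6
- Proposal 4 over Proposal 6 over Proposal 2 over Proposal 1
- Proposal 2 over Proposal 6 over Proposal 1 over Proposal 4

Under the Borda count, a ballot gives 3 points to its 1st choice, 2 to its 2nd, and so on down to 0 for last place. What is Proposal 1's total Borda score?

12

Borda scores:
  Proposal 1: 1 + 1 + 0 + 2 + 2 + 3 + 2 + 0 + 1 = 12
  Proposal 2: 0 + 3 + 1 + 0 + 1 + 2 + 1 + 1 + 3 = 12
  Proposal 6: 2 + 0 + 2 + 1 + 3 + 1 + 0 + 2 + 2 = 13
  Proposal 4: 3 + 2 + 3 + 3 + 0 + 0 + 3 + 3 + 0 = 17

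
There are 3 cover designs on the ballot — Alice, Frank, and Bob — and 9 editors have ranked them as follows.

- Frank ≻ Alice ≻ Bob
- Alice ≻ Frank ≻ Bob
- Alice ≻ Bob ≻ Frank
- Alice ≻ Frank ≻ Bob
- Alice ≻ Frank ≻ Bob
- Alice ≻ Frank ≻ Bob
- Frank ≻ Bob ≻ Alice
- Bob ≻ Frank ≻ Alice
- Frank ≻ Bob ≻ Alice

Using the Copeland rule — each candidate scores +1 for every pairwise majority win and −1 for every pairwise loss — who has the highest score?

Alice

Pairwise results:
  Alice vs Frank: Alice wins 5–4.
  Alice vs Bob: Alice wins 6–3.
  Frank vs Bob: Frank wins 7–2.
Copeland scores (wins − losses):
  Alice: 2 − 0 = 2
  Frank: 1 − 1 = 0
  Bob: 0 − 2 = -2
Alice has the best Copeland score.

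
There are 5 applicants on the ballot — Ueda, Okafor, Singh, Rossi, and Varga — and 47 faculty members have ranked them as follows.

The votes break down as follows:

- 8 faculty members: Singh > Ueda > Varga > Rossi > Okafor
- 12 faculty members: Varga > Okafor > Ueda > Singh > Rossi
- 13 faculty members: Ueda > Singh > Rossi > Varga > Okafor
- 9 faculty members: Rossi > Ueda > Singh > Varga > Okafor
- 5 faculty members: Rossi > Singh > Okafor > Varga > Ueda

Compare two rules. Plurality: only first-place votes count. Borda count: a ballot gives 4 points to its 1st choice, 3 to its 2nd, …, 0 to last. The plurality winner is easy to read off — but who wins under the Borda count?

Ueda

Plurality first-place counts: Ueda 13, Okafor 0, Singh 8, Rossi 14, Varga 12 → Rossi.
Borda totals: Ueda 127, Okafor 46, Singh 116, Rossi 90, Varga 91 → Ueda.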